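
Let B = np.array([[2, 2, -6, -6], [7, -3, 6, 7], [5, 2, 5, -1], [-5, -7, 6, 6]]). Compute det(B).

Expand along row 1:
  + (2) · M_11   where M_11 = det([-3 6 7; 2 5 -1; -7 6 6]) = 191
  − (2) · M_12   where M_12 = det([7 6 7; 5 5 -1; -5 6 6]) = 487
  + (-6) · M_13   where M_13 = det([7 -3 7; 5 2 -1; -5 -7 6]) = -65
  − (-6) · M_14   where M_14 = det([7 -3 6; 5 2 5; -5 -7 6]) = 344
det = (+1)·(2)·(191) + (-1)·(2)·(487) + (+1)·(-6)·(-65) + (-1)·(-6)·(344) = 1862

The determinant is 1862.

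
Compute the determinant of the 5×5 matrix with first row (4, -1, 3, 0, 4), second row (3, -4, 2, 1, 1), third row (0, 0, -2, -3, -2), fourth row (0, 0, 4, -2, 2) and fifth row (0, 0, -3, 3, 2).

The matrix is block upper-triangular with a 2×2 block and a 3×3 block on the diagonal, so its determinant equals the product of the determinants of the diagonal blocks.
det of the 2×2 block = -13
det of the 3×3 block = 50
det = (-13)·(50) = -650

-650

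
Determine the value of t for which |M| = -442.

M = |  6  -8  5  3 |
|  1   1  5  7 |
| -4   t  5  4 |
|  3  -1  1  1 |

Expanding along the column containing t, det(M) is linear in t: det(M) = (-46)·t + (-212).
Set (-46)·t + (-212) = -442  ⇒  (-46)·t = -230  ⇒  t = 5.

5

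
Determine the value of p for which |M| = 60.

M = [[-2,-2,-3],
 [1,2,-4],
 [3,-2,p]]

p = 2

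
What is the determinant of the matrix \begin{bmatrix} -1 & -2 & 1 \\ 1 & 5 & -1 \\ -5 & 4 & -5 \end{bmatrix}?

30

Expand along row 1:
  + (-1) · |5 -1; 4 -5| = (-1)·(-25 − (-4)) = 21
  − (-2) · |1 -1; -5 -5| = −(-2)·(-5 − 5) = -20
  + 1 · |1 5; -5 4| = 1·(4 − (-25)) = 29
Sum: (21) + (-20) + (29) = 30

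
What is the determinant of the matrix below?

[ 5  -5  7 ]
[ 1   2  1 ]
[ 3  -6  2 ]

The determinant is -39.

Expand along column 1:
  + 5 · |2 1; -6 2| = 5·(4 − (-6)) = 50
  − 1 · |-5 7; -6 2| = −1·(-10 − (-42)) = -32
  + 3 · |-5 7; 2 1| = 3·(-5 − 14) = -57
Sum: (50) + (-32) + (-57) = -39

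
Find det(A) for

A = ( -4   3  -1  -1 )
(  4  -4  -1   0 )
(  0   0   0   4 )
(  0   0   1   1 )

-16

A is block upper-triangular with a 2×2 block and a 2×2 block on the diagonal, so its determinant equals the product of the determinants of the diagonal blocks.
det of the 2×2 block = 4
det of the 2×2 block = -4
det = (4)·(-4) = -16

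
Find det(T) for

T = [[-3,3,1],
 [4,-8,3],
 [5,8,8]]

det(T) = 285

Expand along row 1:
  + (-3) · |-8 3; 8 8| = (-3)·(-64 − 24) = 264
  − 3 · |4 3; 5 8| = −3·(32 − 15) = -51
  + 1 · |4 -8; 5 8| = 1·(32 − (-40)) = 72
Sum: (264) + (-51) + (72) = 285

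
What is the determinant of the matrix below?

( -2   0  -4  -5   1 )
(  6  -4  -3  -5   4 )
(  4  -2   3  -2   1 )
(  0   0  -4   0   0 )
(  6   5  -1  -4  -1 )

The determinant is -1392.

Expand along row 4 (it has 4 zeros):
  − (-4) · M_43   where M_43 = det([-2 0 -5 1; 6 -4 -5 4; 4 -2 -2 1; 6 5 -4 -1]) = -348
det = (-1)·(-4)·(-348) = -1392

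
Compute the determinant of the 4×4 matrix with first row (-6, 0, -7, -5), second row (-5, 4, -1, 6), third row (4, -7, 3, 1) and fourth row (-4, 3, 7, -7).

The determinant is 4824.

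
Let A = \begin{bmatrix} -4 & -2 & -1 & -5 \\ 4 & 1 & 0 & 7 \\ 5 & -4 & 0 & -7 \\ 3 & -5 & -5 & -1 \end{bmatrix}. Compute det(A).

det(A) = -294

Expand along column 3 (it has 2 zeros):
  + (-1) · M_13   where M_13 = det([4 1 7; 5 -4 -7; 3 -5 -1]) = -231
  − (-5) · M_43   where M_43 = det([-4 -2 -5; 4 1 7; 5 -4 -7]) = -105
det = (+1)·(-1)·(-231) + (-1)·(-5)·(-105) = -294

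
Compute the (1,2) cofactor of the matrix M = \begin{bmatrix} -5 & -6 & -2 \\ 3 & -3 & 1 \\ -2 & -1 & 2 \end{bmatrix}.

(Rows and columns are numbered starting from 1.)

Delete row 1 and column 2; the remaining 2×2 submatrix is [3 1; -2 2].
Its determinant is 3·2 − 1·(-2) = 8.
The cofactor carries sign (−1)^(1+2) = −1, so C_{1,2} = −(8) = -8.

The cofactor is -8.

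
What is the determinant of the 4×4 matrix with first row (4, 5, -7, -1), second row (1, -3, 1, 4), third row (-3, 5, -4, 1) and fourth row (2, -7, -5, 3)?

Expand along row 1:
  + (4) · M_11   where M_11 = det([-3 1 4; 5 -4 1; -7 -5 3]) = -213
  − (5) · M_12   where M_12 = det([1 1 4; -3 -4 1; 2 -5 3]) = 96
  + (-7) · M_13   where M_13 = det([1 -3 4; -3 5 1; 2 -7 3]) = 33
  − (-1) · M_14   where M_14 = det([1 -3 1; -3 5 -4; 2 -7 -5]) = 27
det = (+1)·(4)·(-213) + (-1)·(5)·(96) + (+1)·(-7)·(33) + (-1)·(-1)·(27) = -1536

-1536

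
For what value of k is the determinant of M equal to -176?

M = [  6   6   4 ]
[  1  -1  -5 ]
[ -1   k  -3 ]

Expanding along the column containing k, det(M) is linear in k: det(M) = (34)·k + (62).
Set (34)·k + (62) = -176  ⇒  (34)·k = -238  ⇒  k = -7.

-7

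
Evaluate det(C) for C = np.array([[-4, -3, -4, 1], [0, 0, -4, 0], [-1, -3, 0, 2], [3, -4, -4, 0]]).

Expand along row 2 (it has 3 zeros):
  − (-4) · M_23   where M_23 = det([-4 -3 1; -1 -3 2; 3 -4 0]) = -37
det = (-1)·(-4)·(-37) = -148

det(C) = -148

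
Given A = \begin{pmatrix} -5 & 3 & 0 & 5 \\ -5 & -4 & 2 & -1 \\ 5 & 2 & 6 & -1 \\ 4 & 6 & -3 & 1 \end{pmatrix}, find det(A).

The determinant is -578.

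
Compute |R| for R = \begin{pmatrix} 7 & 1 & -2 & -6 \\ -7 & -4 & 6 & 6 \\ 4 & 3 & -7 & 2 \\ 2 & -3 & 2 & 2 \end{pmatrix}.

Expand along row 1:
  + (7) · M_11   where M_11 = det([-4 6 6; 3 -7 2; -3 2 2]) = -90
  − (1) · M_12   where M_12 = det([-7 6 6; 4 -7 2; 2 2 2]) = 234
  + (-2) · M_13   where M_13 = det([-7 -4 6; 4 3 2; 2 -3 2]) = -176
  − (-6) · M_14   where M_14 = det([-7 -4 6; 4 3 -7; 2 -3 2]) = 85
det = (+1)·(7)·(-90) + (-1)·(1)·(234) + (+1)·(-2)·(-176) + (-1)·(-6)·(85) = -2

-2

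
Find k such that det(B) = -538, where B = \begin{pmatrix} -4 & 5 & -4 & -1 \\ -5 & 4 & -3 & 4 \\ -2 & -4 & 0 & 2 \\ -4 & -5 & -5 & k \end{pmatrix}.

Expanding along the column containing k, det(B) is linear in k: det(B) = (-34)·k + (-368).
Set (-34)·k + (-368) = -538  ⇒  (-34)·k = -170  ⇒  k = 5.

5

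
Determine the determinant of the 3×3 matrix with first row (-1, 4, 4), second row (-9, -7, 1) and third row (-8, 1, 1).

-248

Expand along column 1:
  + (-1) · |-7 1; 1 1| = (-1)·(-7 − 1) = 8
  − (-9) · |4 4; 1 1| = −(-9)·(4 − 4) = 0
  + (-8) · |4 4; -7 1| = (-8)·(4 − (-28)) = -256
Sum: (8) + (0) + (-256) = -248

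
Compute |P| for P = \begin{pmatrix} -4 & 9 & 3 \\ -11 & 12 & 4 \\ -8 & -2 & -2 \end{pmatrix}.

-68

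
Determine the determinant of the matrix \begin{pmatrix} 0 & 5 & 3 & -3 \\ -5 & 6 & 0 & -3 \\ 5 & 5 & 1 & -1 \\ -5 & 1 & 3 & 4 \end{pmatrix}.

The determinant is -950.

Expand along row 1 (it has 1 zero):
  − (5) · M_12   where M_12 = det([-5 0 -3; 5 1 -1; -5 3 4]) = -95
  + (3) · M_13   where M_13 = det([-5 6 -3; 5 5 -1; -5 1 4]) = -285
  − (-3) · M_14   where M_14 = det([-5 6 0; 5 5 1; -5 1 3]) = -190
det = (-1)·(5)·(-95) + (+1)·(3)·(-285) + (-1)·(-3)·(-190) = -950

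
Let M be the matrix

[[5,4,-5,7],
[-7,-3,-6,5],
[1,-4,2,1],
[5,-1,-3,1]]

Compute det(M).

1918

Expand along row 1:
  + (5) · M_11   where M_11 = det([-3 -6 5; -4 2 1; -1 -3 1]) = 37
  − (4) · M_12   where M_12 = det([-7 -6 5; 1 2 1; 5 -3 1]) = -124
  + (-5) · M_13   where M_13 = det([-7 -3 5; 1 -4 1; 5 -1 1]) = 104
  − (7) · M_14   where M_14 = det([-7 -3 -6; 1 -4 2; 5 -1 -3]) = -251
det = (+1)·(5)·(37) + (-1)·(4)·(-124) + (+1)·(-5)·(104) + (-1)·(7)·(-251) = 1918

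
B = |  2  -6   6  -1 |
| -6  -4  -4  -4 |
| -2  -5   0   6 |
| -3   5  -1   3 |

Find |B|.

The determinant is 2162.

Expand along row 3 (it has 1 zero):
  + (-2) · M_31   where M_31 = det([-6 6 -1; -4 -4 -4; 5 -1 3]) = 24
  − (-5) · M_32   where M_32 = det([2 6 -1; -6 -4 -4; -3 -1 3]) = 154
  − (6) · M_34   where M_34 = det([2 -6 6; -6 -4 -4; -3 5 -1]) = -240
det = (+1)·(-2)·(24) + (-1)·(-5)·(154) + (-1)·(6)·(-240) = 2162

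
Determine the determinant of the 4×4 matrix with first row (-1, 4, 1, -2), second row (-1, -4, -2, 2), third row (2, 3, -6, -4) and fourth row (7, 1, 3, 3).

-245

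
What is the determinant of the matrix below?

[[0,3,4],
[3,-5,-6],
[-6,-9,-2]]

The determinant is -102.

Expand along row 1:
  − 3 · |3 -6; -6 -2| = −3·(-6 − 36) = 126
  + 4 · |3 -5; -6 -9| = 4·(-27 − 30) = -228
Sum: (126) + (-228) = -102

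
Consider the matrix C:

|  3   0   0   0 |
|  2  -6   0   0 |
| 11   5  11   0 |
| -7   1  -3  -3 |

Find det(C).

C is lower triangular, so det(C) is the product of the diagonal entries:
det = (3) · (-6) · (11) · (-3) = 594

|C| = 594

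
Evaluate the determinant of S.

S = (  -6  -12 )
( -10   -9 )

det(S) = (-6)·(-9) − (-12)·(-10) = 54 − 120 = -66

-66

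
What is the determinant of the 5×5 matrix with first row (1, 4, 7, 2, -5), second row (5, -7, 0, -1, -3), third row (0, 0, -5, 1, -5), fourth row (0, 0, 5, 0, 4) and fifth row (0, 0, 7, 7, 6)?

The matrix is block upper-triangular with a 2×2 block and a 3×3 block on the diagonal, so its determinant equals the product of the determinants of the diagonal blocks.
det of the 2×2 block = -27
det of the 3×3 block = -37
det = (-27)·(-37) = 999

The determinant is 999.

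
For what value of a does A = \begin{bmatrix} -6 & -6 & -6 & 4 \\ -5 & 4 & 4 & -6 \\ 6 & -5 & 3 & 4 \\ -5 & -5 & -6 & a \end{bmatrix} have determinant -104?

Expanding along the row containing a, det(A) is linear in a: det(A) = (-432)·a + (1624).
Set (-432)·a + (1624) = -104  ⇒  (-432)·a = -1728  ⇒  a = 4.

4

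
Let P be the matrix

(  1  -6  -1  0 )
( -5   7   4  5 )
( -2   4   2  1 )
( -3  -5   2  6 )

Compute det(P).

det(P) = -8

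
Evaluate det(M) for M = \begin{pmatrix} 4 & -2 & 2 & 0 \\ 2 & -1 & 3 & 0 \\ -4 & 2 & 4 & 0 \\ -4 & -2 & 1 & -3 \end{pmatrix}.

Expand along column 4 (it has 3 zeros):
  + (-3) · M_44   where M_44 = det([4 -2 2; 2 -1 3; -4 2 4]) = 0
det = (+1)·(-3)·(0) = 0

det(M) = 0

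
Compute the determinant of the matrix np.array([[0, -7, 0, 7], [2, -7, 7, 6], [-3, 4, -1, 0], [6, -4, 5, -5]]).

Expand along row 1 (it has 2 zeros):
  − (-7) · M_12   where M_12 = det([2 7 6; -3 -1 0; 6 5 -5]) = -149
  − (7) · M_14   where M_14 = det([2 -7 7; -3 4 -1; 6 -4 5]) = -115
det = (-1)·(-7)·(-149) + (-1)·(7)·(-115) = -238

The determinant is -238.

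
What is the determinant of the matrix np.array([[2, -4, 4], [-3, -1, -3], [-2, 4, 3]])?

The determinant is -98.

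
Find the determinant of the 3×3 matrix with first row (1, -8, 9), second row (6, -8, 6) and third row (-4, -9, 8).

Expand along row 1:
  + 1 · |-8 6; -9 8| = 1·(-64 − (-54)) = -10
  − (-8) · |6 6; -4 8| = −(-8)·(48 − (-24)) = 576
  + 9 · |6 -8; -4 -9| = 9·(-54 − 32) = -774
Sum: (-10) + (576) + (-774) = -208

-208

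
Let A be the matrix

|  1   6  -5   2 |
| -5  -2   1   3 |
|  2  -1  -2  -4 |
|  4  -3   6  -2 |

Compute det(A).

The determinant is -66.

Expand along row 1:
  + (1) · M_11   where M_11 = det([-2 1 3; -1 -2 -4; -3 6 -2]) = -82
  − (6) · M_12   where M_12 = det([-5 1 3; 2 -2 -4; 4 6 -2]) = -92
  + (-5) · M_13   where M_13 = det([-5 -2 3; 2 -1 -4; 4 -3 -2]) = 68
  − (2) · M_14   where M_14 = det([-5 -2 1; 2 -1 -2; 4 -3 6]) = 98
det = (+1)·(1)·(-82) + (-1)·(6)·(-92) + (+1)·(-5)·(68) + (-1)·(2)·(98) = -66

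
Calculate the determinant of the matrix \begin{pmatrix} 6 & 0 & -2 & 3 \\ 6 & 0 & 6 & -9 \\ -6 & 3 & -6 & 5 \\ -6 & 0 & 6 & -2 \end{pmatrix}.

Expand along column 2 (it has 3 zeros):
  − (3) · M_32   where M_32 = det([6 -2 3; 6 6 -9; -6 6 -2]) = 336
det = (-1)·(3)·(336) = -1008

-1008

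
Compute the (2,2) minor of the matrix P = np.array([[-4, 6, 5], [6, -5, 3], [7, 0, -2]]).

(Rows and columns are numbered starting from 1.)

Delete row 2 and column 2; the remaining 2×2 submatrix is [-4 5; 7 -2].
Its determinant is (-4)·(-2) − 5·7 = -27.

-27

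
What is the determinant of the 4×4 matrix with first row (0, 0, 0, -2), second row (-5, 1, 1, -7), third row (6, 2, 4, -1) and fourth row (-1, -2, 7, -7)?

Expand along row 1 (it has 3 zeros):
  − (-2) · M_14   where M_14 = det([-5 1 1; 6 2 4; -1 -2 7]) = -166
det = (-1)·(-2)·(-166) = -332

-332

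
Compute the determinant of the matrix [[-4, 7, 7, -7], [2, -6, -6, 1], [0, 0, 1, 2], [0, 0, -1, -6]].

-40

The matrix is block upper-triangular with a 2×2 block and a 2×2 block on the diagonal, so its determinant equals the product of the determinants of the diagonal blocks.
det of the 2×2 block = 10
det of the 2×2 block = -4
det = (10)·(-4) = -40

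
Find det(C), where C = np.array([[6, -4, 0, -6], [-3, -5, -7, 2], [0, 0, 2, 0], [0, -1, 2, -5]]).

Expand along row 3 (it has 3 zeros):
  + (2) · M_33   where M_33 = det([6 -4 -6; -3 -5 2; 0 -1 -5]) = 204
det = (+1)·(2)·(204) = 408

408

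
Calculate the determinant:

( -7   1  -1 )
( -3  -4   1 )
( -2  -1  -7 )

-221

Expand along column 1:
  + (-7) · |-4 1; -1 -7| = (-7)·(28 − (-1)) = -203
  − (-3) · |1 -1; -1 -7| = −(-3)·(-7 − 1) = -24
  + (-2) · |1 -1; -4 1| = (-2)·(1 − 4) = 6
Sum: (-203) + (-24) + (6) = -221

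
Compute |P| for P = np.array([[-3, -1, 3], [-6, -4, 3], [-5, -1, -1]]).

|P| = -42

Expand along column 1:
  + (-3) · |-4 3; -1 -1| = (-3)·(4 − (-3)) = -21
  − (-6) · |-1 3; -1 -1| = −(-6)·(1 − (-3)) = 24
  + (-5) · |-1 3; -4 3| = (-5)·(-3 − (-12)) = -45
Sum: (-21) + (24) + (-45) = -42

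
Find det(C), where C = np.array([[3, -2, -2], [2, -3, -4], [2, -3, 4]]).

Expand along column 1:
  + 3 · |-3 -4; -3 4| = 3·(-12 − 12) = -72
  − 2 · |-2 -2; -3 4| = −2·(-8 − 6) = 28
  + 2 · |-2 -2; -3 -4| = 2·(8 − 6) = 4
Sum: (-72) + (28) + (4) = -40

-40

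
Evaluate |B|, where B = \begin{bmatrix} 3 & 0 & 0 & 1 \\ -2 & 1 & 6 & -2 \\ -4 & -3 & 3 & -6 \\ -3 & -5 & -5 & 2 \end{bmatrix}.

det(B) = 419

Expand along row 1 (it has 2 zeros):
  + (3) · M_11   where M_11 = det([1 6 -2; -3 3 -6; -5 -5 2]) = 132
  − (1) · M_14   where M_14 = det([-2 1 6; -4 -3 3; -3 -5 -5]) = -23
det = (+1)·(3)·(132) + (-1)·(1)·(-23) = 419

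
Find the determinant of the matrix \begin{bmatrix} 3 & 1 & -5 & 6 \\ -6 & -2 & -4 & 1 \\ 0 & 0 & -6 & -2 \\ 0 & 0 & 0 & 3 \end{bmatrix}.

The determinant is 0.

The matrix is block upper-triangular with a 2×2 block and a 2×2 block on the diagonal, so its determinant equals the product of the determinants of the diagonal blocks.
det of the 2×2 block = 0
det of the 2×2 block = -18
det = (0)·(-18) = 0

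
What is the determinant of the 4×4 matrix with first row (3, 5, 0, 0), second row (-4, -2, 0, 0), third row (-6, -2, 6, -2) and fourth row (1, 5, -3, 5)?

336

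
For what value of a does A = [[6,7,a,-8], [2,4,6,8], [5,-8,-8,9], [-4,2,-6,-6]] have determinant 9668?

-7

Expanding along the column containing a, det(A) is linear in a: det(A) = (-140)·a + (8688).
Set (-140)·a + (8688) = 9668  ⇒  (-140)·a = 980  ⇒  a = -7.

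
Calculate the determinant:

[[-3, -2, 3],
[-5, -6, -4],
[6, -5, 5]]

Expand along row 1:
  + (-3) · |-6 -4; -5 5| = (-3)·(-30 − 20) = 150
  − (-2) · |-5 -4; 6 5| = −(-2)·(-25 − (-24)) = -2
  + 3 · |-5 -6; 6 -5| = 3·(25 − (-36)) = 183
Sum: (150) + (-2) + (183) = 331

The determinant is 331.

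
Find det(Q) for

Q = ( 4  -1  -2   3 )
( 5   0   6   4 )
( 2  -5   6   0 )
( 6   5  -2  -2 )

Expand along row 2 (it has 1 zero):
  − (5) · M_21   where M_21 = det([-1 -2 3; -5 6 0; 5 -2 -2]) = -28
  − (6) · M_23   where M_23 = det([4 -1 3; 2 -5 0; 6 5 -2]) = 156
  + (4) · M_24   where M_24 = det([4 -1 -2; 2 -5 6; 6 5 -2]) = -200
det = (-1)·(5)·(-28) + (-1)·(6)·(156) + (+1)·(4)·(-200) = -1596

-1596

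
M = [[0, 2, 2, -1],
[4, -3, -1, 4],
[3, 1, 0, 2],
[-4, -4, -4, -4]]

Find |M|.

-60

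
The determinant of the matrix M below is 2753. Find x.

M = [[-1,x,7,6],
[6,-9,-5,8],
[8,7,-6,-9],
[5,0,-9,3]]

-6

Expanding along the column containing x, det(M) is linear in x: det(M) = (585)·x + (6263).
Set (585)·x + (6263) = 2753  ⇒  (585)·x = -3510  ⇒  x = -6.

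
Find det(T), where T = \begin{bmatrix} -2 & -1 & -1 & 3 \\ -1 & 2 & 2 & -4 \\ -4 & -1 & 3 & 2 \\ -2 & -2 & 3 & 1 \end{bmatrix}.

|T| = 39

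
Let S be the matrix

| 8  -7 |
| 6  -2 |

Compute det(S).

26

det(S) = 8·(-2) − (-7)·6 = -16 − (-42) = 26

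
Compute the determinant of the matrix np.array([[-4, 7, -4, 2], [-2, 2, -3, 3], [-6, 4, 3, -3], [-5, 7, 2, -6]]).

The determinant is -148.

Expand along row 1:
  + (-4) · M_11   where M_11 = det([2 -3 3; 4 3 -3; 7 2 -6]) = -72
  − (7) · M_12   where M_12 = det([-2 -3 3; -6 3 -3; -5 2 -6]) = 96
  + (-4) · M_13   where M_13 = det([-2 2 3; -6 4 -3; -5 7 -6]) = -102
  − (2) · M_14   where M_14 = det([-2 2 -3; -6 4 3; -5 7 2]) = 86
det = (+1)·(-4)·(-72) + (-1)·(7)·(96) + (+1)·(-4)·(-102) + (-1)·(2)·(86) = -148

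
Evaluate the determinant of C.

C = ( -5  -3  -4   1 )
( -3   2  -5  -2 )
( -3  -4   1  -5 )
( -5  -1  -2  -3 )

Expand along row 1:
  + (-5) · M_11   where M_11 = det([2 -5 -2; -4 1 -5; -1 -2 -3]) = -9
  − (-3) · M_12   where M_12 = det([-3 -5 -2; -3 1 -5; -5 -2 -3]) = -63
  + (-4) · M_13   where M_13 = det([-3 2 -2; -3 -4 -5; -5 -1 -3]) = 45
  − (1) · M_14   where M_14 = det([-3 2 -5; -3 -4 1; -5 -1 -2]) = 36
det = (+1)·(-5)·(-9) + (-1)·(-3)·(-63) + (+1)·(-4)·(45) + (-1)·(1)·(36) = -360

det(C) = -360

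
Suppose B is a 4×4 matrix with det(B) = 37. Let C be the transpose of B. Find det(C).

det(Bᵀ) = det(B).
det(C) = (1)·(37) = 37

37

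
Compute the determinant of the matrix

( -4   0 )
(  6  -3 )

The determinant is 12.

det = (-4)·(-3) − 0·6 = 12 − 0 = 12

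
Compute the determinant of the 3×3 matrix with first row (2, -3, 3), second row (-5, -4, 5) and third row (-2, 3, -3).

0

Expand along column 1:
  + 2 · |-4 5; 3 -3| = 2·(12 − 15) = -6
  − (-5) · |-3 3; 3 -3| = −(-5)·(9 − 9) = 0
  + (-2) · |-3 3; -4 5| = (-2)·(-15 − (-12)) = 6
Sum: (-6) + (0) + (6) = 0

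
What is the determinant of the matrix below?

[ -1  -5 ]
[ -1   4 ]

-9

det = (-1)·4 − (-5)·(-1) = -4 − 5 = -9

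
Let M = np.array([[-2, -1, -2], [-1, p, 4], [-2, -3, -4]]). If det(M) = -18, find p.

0

Expanding along the column containing p, det(M) is linear in p: det(M) = (4)·p + (-18).
Set (4)·p + (-18) = -18  ⇒  (4)·p = 0  ⇒  p = 0.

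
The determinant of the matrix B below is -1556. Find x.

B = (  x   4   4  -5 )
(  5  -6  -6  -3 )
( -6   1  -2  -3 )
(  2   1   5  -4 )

Expanding along the row containing x, det(B) is linear in x: det(B) = (-165)·x + (-1061).
Set (-165)·x + (-1061) = -1556  ⇒  (-165)·x = -495  ⇒  x = 3.

x = 3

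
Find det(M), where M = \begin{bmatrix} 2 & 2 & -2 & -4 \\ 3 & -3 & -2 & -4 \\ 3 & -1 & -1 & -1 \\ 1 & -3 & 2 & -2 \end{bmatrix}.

Expand along row 1:
  + (2) · M_11   where M_11 = det([-3 -2 -4; -1 -1 -1; -3 2 -2]) = 6
  − (2) · M_12   where M_12 = det([3 -2 -4; 3 -1 -1; 1 2 -2]) = -26
  + (-2) · M_13   where M_13 = det([3 -3 -4; 3 -1 -1; 1 -3 -2]) = 14
  − (-4) · M_14   where M_14 = det([3 -3 -2; 3 -1 -1; 1 -3 2]) = 22
det = (+1)·(2)·(6) + (-1)·(2)·(-26) + (+1)·(-2)·(14) + (-1)·(-4)·(22) = 124

124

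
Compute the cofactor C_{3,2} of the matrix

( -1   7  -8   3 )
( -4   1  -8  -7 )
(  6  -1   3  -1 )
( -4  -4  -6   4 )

Delete row 3 and column 2; the remaining 3×3 submatrix is [-1 -8 3; -4 -8 -7; -4 -6 4].
Its determinant is -302.
The cofactor carries sign (−1)^(3+2) = −1, so C_{3,2} = −(-302) = 302.

302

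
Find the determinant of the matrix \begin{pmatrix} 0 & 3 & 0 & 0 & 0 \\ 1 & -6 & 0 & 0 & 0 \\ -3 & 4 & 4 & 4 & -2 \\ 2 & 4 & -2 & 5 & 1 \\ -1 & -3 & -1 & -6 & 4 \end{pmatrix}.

The matrix is block lower-triangular with a 2×2 block and a 3×3 block on the diagonal, so its determinant equals the product of the determinants of the diagonal blocks.
det of the 2×2 block = -3
det of the 3×3 block = 98
det = (-3)·(98) = -294

-294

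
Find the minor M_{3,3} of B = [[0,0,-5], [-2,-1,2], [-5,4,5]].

0

Delete row 3 and column 3; the remaining 2×2 submatrix is [0 0; -2 -1].
Its determinant is 0·(-1) − 0·(-2) = 0.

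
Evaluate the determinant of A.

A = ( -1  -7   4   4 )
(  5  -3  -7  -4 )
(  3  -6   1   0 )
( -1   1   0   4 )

Expand along row 3 (it has 1 zero):
  + (3) · M_31   where M_31 = det([-7 4 4; -3 -7 -4; 1 0 4]) = 256
  − (-6) · M_32   where M_32 = det([-1 4 4; 5 -7 -4; -1 0 4]) = -64
  + (1) · M_33   where M_33 = det([-1 -7 4; 5 -3 -4; -1 1 4]) = 128
det = (+1)·(3)·(256) + (-1)·(-6)·(-64) + (+1)·(1)·(128) = 512

512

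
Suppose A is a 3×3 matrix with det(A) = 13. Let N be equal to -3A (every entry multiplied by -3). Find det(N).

For a 3×3 matrix, det(-3A) = (-3)^3·det(A) = -27·det(A).
det(N) = (-27)·(13) = -351

det(N) = -351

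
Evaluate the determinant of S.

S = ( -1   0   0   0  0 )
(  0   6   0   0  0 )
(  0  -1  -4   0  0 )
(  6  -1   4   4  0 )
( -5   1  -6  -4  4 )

S is lower triangular, so det(S) is the product of the diagonal entries:
det = (-1) · (6) · (-4) · (4) · (4) = 384

|S| = 384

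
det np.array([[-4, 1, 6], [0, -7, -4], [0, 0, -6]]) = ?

The determinant is -168.

The matrix is upper triangular, so the determinant is the product of the diagonal entries:
det = (-4) · (-7) · (-6) = -168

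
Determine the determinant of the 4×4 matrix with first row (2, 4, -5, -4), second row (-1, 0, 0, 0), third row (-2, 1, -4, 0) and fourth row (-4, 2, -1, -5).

27

Expand along row 2 (it has 3 zeros):
  − (-1) · M_21   where M_21 = det([4 -5 -4; 1 -4 0; 2 -1 -5]) = 27
det = (-1)·(-1)·(27) = 27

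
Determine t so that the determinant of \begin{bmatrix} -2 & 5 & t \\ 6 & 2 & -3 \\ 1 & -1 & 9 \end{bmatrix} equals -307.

Expanding along the row containing t, det(M) is linear in t: det(M) = (-8)·t + (-315).
Set (-8)·t + (-315) = -307  ⇒  (-8)·t = 8  ⇒  t = -1.

-1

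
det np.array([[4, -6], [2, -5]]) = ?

det = 4·(-5) − (-6)·2 = -20 − (-12) = -8

The determinant is -8.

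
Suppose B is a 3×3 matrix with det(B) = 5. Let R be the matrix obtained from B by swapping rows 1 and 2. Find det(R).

Swapping two rows multiplies the determinant by −1.
det(R) = (-1)·(5) = -5

|R| = -5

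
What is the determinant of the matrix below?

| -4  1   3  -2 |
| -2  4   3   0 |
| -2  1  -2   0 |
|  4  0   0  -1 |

The determinant is -140.

Expand along row 4 (it has 2 zeros):
  − (4) · M_41   where M_41 = det([1 3 -2; 4 3 0; 1 -2 0]) = 22
  + (-1) · M_44   where M_44 = det([-4 1 3; -2 4 3; -2 1 -2]) = 52
det = (-1)·(4)·(22) + (+1)·(-1)·(52) = -140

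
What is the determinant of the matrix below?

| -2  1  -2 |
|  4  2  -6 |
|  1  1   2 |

Expand along column 1:
  + (-2) · |2 -6; 1 2| = (-2)·(4 − (-6)) = -20
  − 4 · |1 -2; 1 2| = −4·(2 − (-2)) = -16
  + 1 · |1 -2; 2 -6| = 1·(-6 − (-4)) = -2
Sum: (-20) + (-16) + (-2) = -38

The determinant is -38.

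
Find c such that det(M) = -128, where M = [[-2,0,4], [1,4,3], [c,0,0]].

Expanding along the row containing c, det(M) is linear in c: det(M) = (-16)·c + (0).
Set (-16)·c + (0) = -128  ⇒  (-16)·c = -128  ⇒  c = 8.

8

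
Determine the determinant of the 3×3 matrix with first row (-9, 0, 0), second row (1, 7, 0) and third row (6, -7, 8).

The matrix is lower triangular, so the determinant is the product of the diagonal entries:
det = (-9) · (7) · (8) = -504

-504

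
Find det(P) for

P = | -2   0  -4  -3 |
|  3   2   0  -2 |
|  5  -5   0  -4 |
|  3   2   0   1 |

Expand along column 3 (it has 3 zeros):
  + (-4) · M_13   where M_13 = det([3 2 -2; 5 -5 -4; 3 2 1]) = -75
det = (+1)·(-4)·(-75) = 300

det(P) = 300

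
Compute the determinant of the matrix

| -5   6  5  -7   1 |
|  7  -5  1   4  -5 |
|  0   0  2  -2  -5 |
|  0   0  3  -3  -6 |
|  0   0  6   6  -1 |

The determinant is 612.

The matrix is block upper-triangular with a 2×2 block and a 3×3 block on the diagonal, so its determinant equals the product of the determinants of the diagonal blocks.
det of the 2×2 block = -17
det of the 3×3 block = -36
det = (-17)·(-36) = 612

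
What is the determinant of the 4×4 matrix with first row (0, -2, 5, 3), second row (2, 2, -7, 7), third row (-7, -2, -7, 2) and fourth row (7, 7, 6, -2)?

Expand along row 1 (it has 1 zero):
  − (-2) · M_12   where M_12 = det([2 -7 7; -7 -7 2; 7 6 -2]) = 53
  + (5) · M_13   where M_13 = det([2 2 7; -7 -2 2; 7 7 -2]) = -265
  − (3) · M_14   where M_14 = det([2 2 -7; -7 -2 -7; 7 7 6]) = 305
det = (-1)·(-2)·(53) + (+1)·(5)·(-265) + (-1)·(3)·(305) = -2134

-2134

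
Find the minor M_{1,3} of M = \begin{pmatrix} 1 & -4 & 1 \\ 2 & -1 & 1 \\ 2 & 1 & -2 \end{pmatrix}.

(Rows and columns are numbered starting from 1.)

The minor is 4.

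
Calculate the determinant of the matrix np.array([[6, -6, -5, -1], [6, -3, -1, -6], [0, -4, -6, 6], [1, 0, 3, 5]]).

Expand along row 3 (it has 1 zero):
  − (-4) · M_32   where M_32 = det([6 -5 -1; 6 -1 -6; 1 3 5]) = 239
  + (-6) · M_33   where M_33 = det([6 -6 -1; 6 -3 -6; 1 0 5]) = 123
  − (6) · M_34   where M_34 = det([6 -6 -5; 6 -3 -1; 1 0 3]) = 45
det = (-1)·(-4)·(239) + (+1)·(-6)·(123) + (-1)·(6)·(45) = -52

-52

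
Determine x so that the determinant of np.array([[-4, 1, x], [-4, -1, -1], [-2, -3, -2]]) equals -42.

Expanding along the column containing x, det(A) is linear in x: det(A) = (10)·x + (-2).
Set (10)·x + (-2) = -42  ⇒  (10)·x = -40  ⇒  x = -4.

-4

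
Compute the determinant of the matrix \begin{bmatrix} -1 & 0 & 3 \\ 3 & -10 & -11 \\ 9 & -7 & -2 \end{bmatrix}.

Expand along column 2:
  + (-10) · |-1 3; 9 -2| = (-10)·(2 − 27) = 250
  − (-7) · |-1 3; 3 -11| = −(-7)·(11 − 9) = 14
Sum: (250) + (14) = 264

264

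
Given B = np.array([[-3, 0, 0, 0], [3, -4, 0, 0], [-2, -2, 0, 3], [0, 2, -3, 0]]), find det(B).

B is block lower-triangular with a 2×2 block and a 2×2 block on the diagonal, so its determinant equals the product of the determinants of the diagonal blocks.
det of the 2×2 block = 12
det of the 2×2 block = 9
det = (12)·(9) = 108

det(B) = 108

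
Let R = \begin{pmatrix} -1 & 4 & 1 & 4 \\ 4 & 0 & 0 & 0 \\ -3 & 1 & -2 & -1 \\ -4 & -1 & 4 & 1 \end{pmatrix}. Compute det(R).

The determinant is -64.

Expand along row 2 (it has 3 zeros):
  − (4) · M_21   where M_21 = det([4 1 4; 1 -2 -1; -1 4 1]) = 16
det = (-1)·(4)·(16) = -64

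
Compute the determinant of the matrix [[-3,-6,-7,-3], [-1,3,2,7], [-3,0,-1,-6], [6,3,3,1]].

492

Expand along row 3 (it has 1 zero):
  + (-3) · M_31   where M_31 = det([-6 -7 -3; 3 2 7; 3 3 1]) = -21
  + (-1) · M_33   where M_33 = det([-3 -6 -3; -1 3 7; 6 3 1]) = -141
  − (-6) · M_34   where M_34 = det([-3 -6 -7; -1 3 2; 6 3 3]) = 48
det = (+1)·(-3)·(-21) + (+1)·(-1)·(-141) + (-1)·(-6)·(48) = 492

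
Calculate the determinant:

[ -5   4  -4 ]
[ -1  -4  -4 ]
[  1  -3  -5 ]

Expand along row 1:
  + (-5) · |-4 -4; -3 -5| = (-5)·(20 − 12) = -40
  − 4 · |-1 -4; 1 -5| = −4·(5 − (-4)) = -36
  + (-4) · |-1 -4; 1 -3| = (-4)·(3 − (-4)) = -28
Sum: (-40) + (-36) + (-28) = -104

-104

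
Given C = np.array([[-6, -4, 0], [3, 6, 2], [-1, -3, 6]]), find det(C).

-172

Expand along row 1:
  + (-6) · |6 2; -3 6| = (-6)·(36 − (-6)) = -252
  − (-4) · |3 2; -1 6| = −(-4)·(18 − (-2)) = 80
Sum: (-252) + (80) = -172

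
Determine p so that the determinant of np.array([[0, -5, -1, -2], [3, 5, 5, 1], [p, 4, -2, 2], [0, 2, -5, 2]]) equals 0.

p = 6

Expanding along the column containing p, det(M) is linear in p: det(M) = (3)·p + (-18).
Set (3)·p + (-18) = 0  ⇒  (3)·p = 18  ⇒  p = 6.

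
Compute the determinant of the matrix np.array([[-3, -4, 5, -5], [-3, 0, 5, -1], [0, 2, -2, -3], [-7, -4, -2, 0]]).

972

Expand along row 2 (it has 1 zero):
  − (-3) · M_21   where M_21 = det([-4 5 -5; 2 -2 -3; -4 -2 0]) = 144
  − (5) · M_23   where M_23 = det([-3 -4 -5; 0 2 -3; -7 -4 0]) = -118
  + (-1) · M_24   where M_24 = det([-3 -4 5; 0 2 -2; -7 -4 -2]) = 50
det = (-1)·(-3)·(144) + (-1)·(5)·(-118) + (+1)·(-1)·(50) = 972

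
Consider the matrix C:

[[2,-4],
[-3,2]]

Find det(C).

det(C) = 2·2 − (-4)·(-3) = 4 − 12 = -8

det(C) = -8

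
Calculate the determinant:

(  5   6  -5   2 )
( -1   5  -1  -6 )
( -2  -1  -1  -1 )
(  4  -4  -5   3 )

Expand along row 1:
  + (5) · M_11   where M_11 = det([5 -1 -6; -1 -1 -1; -4 -5 3]) = -53
  − (6) · M_12   where M_12 = det([-1 -1 -6; -2 -1 -1; 4 -5 3]) = -78
  + (-5) · M_13   where M_13 = det([-1 5 -6; -2 -1 -1; 4 -4 3]) = -55
  − (2) · M_14   where M_14 = det([-1 5 -1; -2 -1 -1; 4 -4 -5]) = -83
det = (+1)·(5)·(-53) + (-1)·(6)·(-78) + (+1)·(-5)·(-55) + (-1)·(2)·(-83) = 644

The determinant is 644.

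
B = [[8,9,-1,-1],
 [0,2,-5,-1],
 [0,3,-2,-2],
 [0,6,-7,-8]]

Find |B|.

det(B) = -376

Expand along column 1 (it has 3 zeros):
  + (8) · M_11   where M_11 = det([2 -5 -1; 3 -2 -2; 6 -7 -8]) = -47
det = (+1)·(8)·(-47) = -376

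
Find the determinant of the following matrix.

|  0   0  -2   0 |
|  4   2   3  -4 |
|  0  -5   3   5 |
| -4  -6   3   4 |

Expand along row 1 (it has 3 zeros):
  + (-2) · M_13   where M_13 = det([4 2 -4; 0 -5 5; -4 -6 4]) = 80
det = (+1)·(-2)·(80) = -160

-160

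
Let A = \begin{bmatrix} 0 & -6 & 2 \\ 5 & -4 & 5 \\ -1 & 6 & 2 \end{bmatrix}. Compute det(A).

Expand along column 1:
  − 5 · |-6 2; 6 2| = −5·(-12 − 12) = 120
  + (-1) · |-6 2; -4 5| = (-1)·(-30 − (-8)) = 22
Sum: (120) + (22) = 142

The determinant is 142.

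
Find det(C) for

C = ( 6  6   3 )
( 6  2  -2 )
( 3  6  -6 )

Expand along column 1:
  + 6 · |2 -2; 6 -6| = 6·(-12 − (-12)) = 0
  − 6 · |6 3; 6 -6| = −6·(-36 − 18) = 324
  + 3 · |6 3; 2 -2| = 3·(-12 − 6) = -54
Sum: (0) + (324) + (-54) = 270

|C| = 270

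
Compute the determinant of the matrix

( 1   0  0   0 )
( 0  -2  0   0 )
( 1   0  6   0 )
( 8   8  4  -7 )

The matrix is lower triangular, so the determinant is the product of the diagonal entries:
det = (1) · (-2) · (6) · (-7) = 84

84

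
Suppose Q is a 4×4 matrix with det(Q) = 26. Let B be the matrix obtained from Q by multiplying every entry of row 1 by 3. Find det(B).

|B| = 78

Scaling one row by 3 multiplies the determinant by 3.
det(B) = (3)·(26) = 78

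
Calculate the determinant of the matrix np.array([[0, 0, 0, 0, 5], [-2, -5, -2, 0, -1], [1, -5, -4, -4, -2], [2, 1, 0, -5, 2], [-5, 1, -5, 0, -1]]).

The determinant is -2295.

Expand along row 1 (it has 4 zeros):
  + (5) · M_15   where M_15 = det([-2 -5 -2 0; 1 -5 -4 -4; 2 1 0 -5; -5 1 -5 0]) = -459
det = (+1)·(5)·(-459) = -2295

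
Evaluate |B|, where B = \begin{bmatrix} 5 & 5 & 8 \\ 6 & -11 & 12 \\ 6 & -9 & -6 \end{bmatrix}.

Expand along row 1:
  + 5 · |-11 12; -9 -6| = 5·(66 − (-108)) = 870
  − 5 · |6 12; 6 -6| = −5·(-36 − 72) = 540
  + 8 · |6 -11; 6 -9| = 8·(-54 − (-66)) = 96
Sum: (870) + (540) + (96) = 1506

det(B) = 1506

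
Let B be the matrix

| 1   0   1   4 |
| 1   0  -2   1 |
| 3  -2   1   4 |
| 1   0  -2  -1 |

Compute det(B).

|B| = 12

Expand along column 2 (it has 3 zeros):
  − (-2) · M_32   where M_32 = det([1 1 4; 1 -2 1; 1 -2 -1]) = 6
det = (-1)·(-2)·(6) = 12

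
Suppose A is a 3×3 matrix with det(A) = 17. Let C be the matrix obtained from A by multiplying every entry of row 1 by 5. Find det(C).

det(C) = 85

Scaling one row by 5 multiplies the determinant by 5.
det(C) = (5)·(17) = 85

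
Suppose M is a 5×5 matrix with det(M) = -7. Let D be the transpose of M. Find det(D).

-7

det(Mᵀ) = det(M).
det(D) = (1)·(-7) = -7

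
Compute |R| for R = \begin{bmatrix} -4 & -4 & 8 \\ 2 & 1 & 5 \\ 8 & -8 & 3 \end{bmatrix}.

The determinant is -500.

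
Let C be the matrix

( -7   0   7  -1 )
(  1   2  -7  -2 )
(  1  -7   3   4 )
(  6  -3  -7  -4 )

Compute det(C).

Expand along row 1 (it has 1 zero):
  + (-7) · M_11   where M_11 = det([2 -7 -2; -7 3 4; -3 -7 -4]) = 196
  + (7) · M_13   where M_13 = det([1 2 -2; 1 -7 4; 6 -3 -4]) = 18
  − (-1) · M_14   where M_14 = det([1 2 -7; 1 -7 3; 6 -3 -7]) = -165
det = (+1)·(-7)·(196) + (+1)·(7)·(18) + (-1)·(-1)·(-165) = -1411

-1411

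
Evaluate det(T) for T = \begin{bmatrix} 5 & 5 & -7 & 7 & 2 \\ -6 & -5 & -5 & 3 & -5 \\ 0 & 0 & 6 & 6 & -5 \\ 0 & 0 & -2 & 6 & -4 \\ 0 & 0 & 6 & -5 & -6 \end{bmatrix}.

-2110

T is block upper-triangular with a 2×2 block and a 3×3 block on the diagonal, so its determinant equals the product of the determinants of the diagonal blocks.
det of the 2×2 block = 5
det of the 3×3 block = -422
det = (5)·(-422) = -2110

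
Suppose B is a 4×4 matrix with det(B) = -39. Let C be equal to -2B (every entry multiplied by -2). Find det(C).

-624

For a 4×4 matrix, det(-2B) = (-2)^4·det(B) = 16·det(B).
det(C) = (16)·(-39) = -624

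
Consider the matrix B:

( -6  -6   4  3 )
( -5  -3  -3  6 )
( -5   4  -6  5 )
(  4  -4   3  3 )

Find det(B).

Expand along row 1:
  + (-6) · M_11   where M_11 = det([-3 -3 6; 4 -6 5; -4 3 3]) = 123
  − (-6) · M_12   where M_12 = det([-5 -3 6; -5 -6 5; 4 3 3]) = 114
  + (4) · M_13   where M_13 = det([-5 -3 6; -5 4 5; 4 -4 3]) = -241
  − (3) · M_14   where M_14 = det([-5 -3 -3; -5 4 -6; 4 -4 3]) = 75
det = (+1)·(-6)·(123) + (-1)·(-6)·(114) + (+1)·(4)·(-241) + (-1)·(3)·(75) = -1243

The determinant is -1243.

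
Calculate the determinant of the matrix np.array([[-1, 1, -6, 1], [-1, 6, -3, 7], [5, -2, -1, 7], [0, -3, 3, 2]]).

1120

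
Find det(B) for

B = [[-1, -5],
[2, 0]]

det(B) = 10

det(B) = (-1)·0 − (-5)·2 = 0 − (-10) = 10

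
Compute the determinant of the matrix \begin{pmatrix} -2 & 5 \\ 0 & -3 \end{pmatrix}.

det = (-2)·(-3) − 5·0 = 6 − 0 = 6

6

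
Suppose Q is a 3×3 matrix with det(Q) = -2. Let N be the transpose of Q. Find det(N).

-2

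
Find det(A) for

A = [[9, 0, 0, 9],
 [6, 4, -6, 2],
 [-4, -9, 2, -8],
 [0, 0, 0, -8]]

3312

Expand along row 4 (it has 3 zeros):
  + (-8) · M_44   where M_44 = det([9 0 0; 6 4 -6; -4 -9 2]) = -414
det = (+1)·(-8)·(-414) = 3312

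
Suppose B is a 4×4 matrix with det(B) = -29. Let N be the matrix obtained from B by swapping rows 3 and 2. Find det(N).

Swapping two rows multiplies the determinant by −1.
det(N) = (-1)·(-29) = 29

29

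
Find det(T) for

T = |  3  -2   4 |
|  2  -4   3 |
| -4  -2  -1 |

|T| = -30

Expand along column 1:
  + 3 · |-4 3; -2 -1| = 3·(4 − (-6)) = 30
  − 2 · |-2 4; -2 -1| = −2·(2 − (-8)) = -20
  + (-4) · |-2 4; -4 3| = (-4)·(-6 − (-16)) = -40
Sum: (30) + (-20) + (-40) = -30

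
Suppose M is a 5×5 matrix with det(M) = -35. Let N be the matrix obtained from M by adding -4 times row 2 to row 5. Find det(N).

-35

Adding a multiple of one row to another leaves the determinant unchanged.
det(N) = (1)·(-35) = -35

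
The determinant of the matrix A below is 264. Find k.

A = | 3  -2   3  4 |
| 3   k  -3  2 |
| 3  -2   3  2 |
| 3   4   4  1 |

6

Expanding along the row containing k, det(A) is linear in k: det(A) = (6)·k + (228).
Set (6)·k + (228) = 264  ⇒  (6)·k = 36  ⇒  k = 6.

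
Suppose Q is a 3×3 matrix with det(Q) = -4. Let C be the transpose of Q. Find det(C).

|C| = -4

det(Qᵀ) = det(Q).
det(C) = (1)·(-4) = -4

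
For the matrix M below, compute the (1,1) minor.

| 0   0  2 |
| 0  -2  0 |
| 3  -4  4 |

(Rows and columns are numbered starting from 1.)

The minor is -8.

Delete row 1 and column 1; the remaining 2×2 submatrix is [-2 0; -4 4].
Its determinant is (-2)·4 − 0·(-4) = -8.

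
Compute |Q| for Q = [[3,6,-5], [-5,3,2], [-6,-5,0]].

-257

Expand along row 3:
  + (-6) · |6 -5; 3 2| = (-6)·(12 − (-15)) = -162
  − (-5) · |3 -5; -5 2| = −(-5)·(6 − 25) = -95
Sum: (-162) + (-95) = -257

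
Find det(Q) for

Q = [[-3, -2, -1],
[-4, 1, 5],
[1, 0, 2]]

Expand along row 3:
  + 1 · |-2 -1; 1 5| = 1·(-10 − (-1)) = -9
  + 2 · |-3 -2; -4 1| = 2·(-3 − 8) = -22
Sum: (-9) + (-22) = -31

det(Q) = -31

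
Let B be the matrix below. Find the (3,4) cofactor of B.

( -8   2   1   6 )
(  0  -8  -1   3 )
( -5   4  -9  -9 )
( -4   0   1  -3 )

The cofactor is -40.

Delete row 3 and column 4; the remaining 3×3 submatrix is [-8 2 1; 0 -8 -1; -4 0 1].
Its determinant is 40.
The cofactor carries sign (−1)^(3+4) = −1, so C_{3,4} = −(40) = -40.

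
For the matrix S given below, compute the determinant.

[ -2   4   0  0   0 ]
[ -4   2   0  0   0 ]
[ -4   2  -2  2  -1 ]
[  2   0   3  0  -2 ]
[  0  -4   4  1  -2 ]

S is block lower-triangular with a 2×2 block and a 3×3 block on the diagonal, so its determinant equals the product of the determinants of the diagonal blocks.
det of the 2×2 block = 12
det of the 3×3 block = -11
det = (12)·(-11) = -132

-132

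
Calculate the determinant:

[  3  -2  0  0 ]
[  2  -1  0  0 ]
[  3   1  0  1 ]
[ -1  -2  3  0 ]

The matrix is block lower-triangular with a 2×2 block and a 2×2 block on the diagonal, so its determinant equals the product of the determinants of the diagonal blocks.
det of the 2×2 block = 1
det of the 2×2 block = -3
det = (1)·(-3) = -3

-3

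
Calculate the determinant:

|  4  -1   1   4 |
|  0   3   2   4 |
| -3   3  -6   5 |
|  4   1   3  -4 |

Expand along row 2 (it has 1 zero):
  + (3) · M_22   where M_22 = det([4 1 4; -3 -6 5; 4 3 -4]) = 104
  − (2) · M_23   where M_23 = det([4 -1 4; -3 3 5; 4 1 -4]) = -136
  + (4) · M_24   where M_24 = det([4 -1 1; -3 3 -6; 4 1 3]) = 60
det = (+1)·(3)·(104) + (-1)·(2)·(-136) + (+1)·(4)·(60) = 824

824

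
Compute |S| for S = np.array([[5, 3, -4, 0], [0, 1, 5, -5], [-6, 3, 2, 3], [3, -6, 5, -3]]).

The determinant is -834.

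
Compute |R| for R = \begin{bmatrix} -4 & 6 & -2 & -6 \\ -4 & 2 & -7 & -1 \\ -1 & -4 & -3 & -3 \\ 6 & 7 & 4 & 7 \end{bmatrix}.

Expand along row 1:
  + (-4) · M_11   where M_11 = det([2 -7 -1; -4 -3 -3; 7 4 7]) = -72
  − (6) · M_12   where M_12 = det([-4 -7 -1; -1 -3 -3; 6 4 7]) = 99
  + (-2) · M_13   where M_13 = det([-4 2 -1; -1 -4 -3; 6 7 7]) = -11
  − (-6) · M_14   where M_14 = det([-4 2 -7; -1 -4 -3; 6 7 4]) = -167
det = (+1)·(-4)·(-72) + (-1)·(6)·(99) + (+1)·(-2)·(-11) + (-1)·(-6)·(-167) = -1286

|R| = -1286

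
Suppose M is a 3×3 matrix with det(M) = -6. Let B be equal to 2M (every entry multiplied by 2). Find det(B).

For a 3×3 matrix, det(2M) = 2^3·det(M) = 8·det(M).
det(B) = (8)·(-6) = -48

-48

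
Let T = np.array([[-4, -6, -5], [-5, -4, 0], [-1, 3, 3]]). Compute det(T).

|T| = 53

Expand along row 2:
  − (-5) · |-6 -5; 3 3| = −(-5)·(-18 − (-15)) = -15
  + (-4) · |-4 -5; -1 3| = (-4)·(-12 − 5) = 68
Sum: (-15) + (68) = 53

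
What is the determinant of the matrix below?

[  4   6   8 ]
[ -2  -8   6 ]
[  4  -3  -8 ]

Expand along row 1:
  + 4 · |-8 6; -3 -8| = 4·(64 − (-18)) = 328
  − 6 · |-2 6; 4 -8| = −6·(16 − 24) = 48
  + 8 · |-2 -8; 4 -3| = 8·(6 − (-32)) = 304
Sum: (328) + (48) + (304) = 680

The determinant is 680.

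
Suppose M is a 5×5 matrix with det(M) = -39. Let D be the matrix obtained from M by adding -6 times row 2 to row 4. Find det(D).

-39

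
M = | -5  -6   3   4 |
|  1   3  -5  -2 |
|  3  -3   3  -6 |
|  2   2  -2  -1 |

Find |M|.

Expand along row 1:
  + (-5) · M_11   where M_11 = det([3 -5 -2; -3 3 -6; 2 -2 -1]) = 30
  − (-6) · M_12   where M_12 = det([1 -5 -2; 3 3 -6; 2 -2 -1]) = 54
  + (3) · M_13   where M_13 = det([1 3 -2; 3 -3 -6; 2 2 -1]) = -36
  − (4) · M_14   where M_14 = det([1 3 -5; 3 -3 3; 2 2 -2]) = -24
det = (+1)·(-5)·(30) + (-1)·(-6)·(54) + (+1)·(3)·(-36) + (-1)·(4)·(-24) = 162

162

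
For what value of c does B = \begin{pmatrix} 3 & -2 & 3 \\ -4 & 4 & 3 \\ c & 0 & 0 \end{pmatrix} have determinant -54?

3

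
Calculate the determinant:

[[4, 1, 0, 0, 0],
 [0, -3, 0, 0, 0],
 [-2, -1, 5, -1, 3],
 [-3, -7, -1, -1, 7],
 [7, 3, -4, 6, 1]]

2616

The matrix is block lower-triangular with a 2×2 block and a 3×3 block on the diagonal, so its determinant equals the product of the determinants of the diagonal blocks.
det of the 2×2 block = -12
det of the 3×3 block = -218
det = (-12)·(-218) = 2616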